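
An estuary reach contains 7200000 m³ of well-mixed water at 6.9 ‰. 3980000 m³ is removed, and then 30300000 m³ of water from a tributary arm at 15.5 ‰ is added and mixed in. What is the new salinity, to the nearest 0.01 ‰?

14.67 ‰

Remaining after removal: 3,220,000 m³ at 6.9 ‰ (salt = 22,218,000)
After addition: salt = 22,218,000 + 30,300,000×15.5 = 491,868,000; volume = 33,520,000 m³
S = 491,868,000 / 33,520,000 = 14.6739 ‰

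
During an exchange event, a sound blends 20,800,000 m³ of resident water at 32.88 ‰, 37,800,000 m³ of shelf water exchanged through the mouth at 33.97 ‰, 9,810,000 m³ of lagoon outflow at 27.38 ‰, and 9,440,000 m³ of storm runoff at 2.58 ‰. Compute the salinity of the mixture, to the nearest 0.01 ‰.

Weighted by volume,
salt = 20,800,000×32.88 + 37,800,000×33.97 + 9,810,000×27.38 + 9,440,000×2.58 = 683,904,000 + 1,284,066,000 + 268,597,800 + 24,355,200 = 2,260,923,000
volume = 20,800,000 + 37,800,000 + 9,810,000 + 9,440,000 = 77,850,000 m³
S = 2,260,923,000 / 77,850,000 = 29.042 ‰

29.04 ‰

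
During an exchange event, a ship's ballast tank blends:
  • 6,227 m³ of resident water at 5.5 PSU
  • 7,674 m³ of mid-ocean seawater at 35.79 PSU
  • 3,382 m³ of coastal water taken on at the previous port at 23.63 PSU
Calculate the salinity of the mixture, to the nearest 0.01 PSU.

22.50 PSU

Mass of salt is conserved:
salt = 6,227×5.5 + 7,674×35.79 + 3,382×23.63 = 34,248.5 + 274,652.46 + 79,916.66 = 388,817.62
volume = 6,227 + 7,674 + 3,382 = 17,283 m³
S = 388,817.62 / 17,283 = 22.4971 PSU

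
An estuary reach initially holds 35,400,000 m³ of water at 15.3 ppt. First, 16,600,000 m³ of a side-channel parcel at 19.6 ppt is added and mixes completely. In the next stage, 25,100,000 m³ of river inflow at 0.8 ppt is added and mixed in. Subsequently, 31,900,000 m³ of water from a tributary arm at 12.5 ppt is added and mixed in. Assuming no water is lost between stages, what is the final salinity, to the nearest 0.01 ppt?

Weighted by volume,
Initial salt = 35,400,000×15.3 = 541,620,000
After stage 1: salt = 541,620,000 + 16,600,000×19.6 = 866,980,000; volume = 52,000,000 m³; S = 16.673 ppt
After stage 2: salt = 866,980,000 + 25,100,000×0.8 = 887,060,000; volume = 77,100,000 m³; S = 11.505 ppt
After stage 3: salt = 887,060,000 + 31,900,000×12.5 = 1,285,810,000; volume = 109,000,000 m³
S = 1,285,810,000 / 109,000,000 = 11.7964 ppt

11.80 ppt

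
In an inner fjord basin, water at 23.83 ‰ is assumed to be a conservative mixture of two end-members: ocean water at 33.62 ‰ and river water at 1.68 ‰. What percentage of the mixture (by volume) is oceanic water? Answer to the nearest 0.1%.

69.3%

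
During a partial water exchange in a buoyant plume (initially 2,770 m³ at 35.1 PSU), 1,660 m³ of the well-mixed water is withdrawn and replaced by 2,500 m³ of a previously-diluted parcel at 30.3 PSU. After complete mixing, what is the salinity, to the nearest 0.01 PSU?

31.78 PSU

Remaining after removal: 1,110 m³ at 35.1 PSU (salt = 38,961)
After addition: salt = 38,961 + 2,500×30.3 = 114,711; volume = 3,610 m³
S = 114,711 / 3,610 = 31.7759 PSU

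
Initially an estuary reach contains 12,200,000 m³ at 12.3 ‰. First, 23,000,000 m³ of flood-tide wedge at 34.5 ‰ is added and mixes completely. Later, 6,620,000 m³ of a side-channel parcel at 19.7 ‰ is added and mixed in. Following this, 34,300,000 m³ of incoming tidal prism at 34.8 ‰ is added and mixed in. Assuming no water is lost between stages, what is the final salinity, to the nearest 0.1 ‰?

Weighted by volume,
Initial salt = 12,200,000×12.3 = 150,060,000
After stage 1: salt = 150,060,000 + 23,000,000×34.5 = 943,560,000; volume = 35,200,000 m³; S = 26.806 ‰
After stage 2: salt = 943,560,000 + 6,620,000×19.7 = 1,073,974,000; volume = 41,820,000 m³; S = 25.681 ‰
After stage 3: salt = 1,073,974,000 + 34,300,000×34.8 = 2,267,614,000; volume = 76,120,000 m³
S = 2,267,614,000 / 76,120,000 = 29.79 ‰

29.8 ‰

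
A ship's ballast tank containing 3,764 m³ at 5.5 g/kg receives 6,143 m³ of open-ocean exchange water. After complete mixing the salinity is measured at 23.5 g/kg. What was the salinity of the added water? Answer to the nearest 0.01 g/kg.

Salt balance: 3,764×5.5 + 6,143×S = 9,907×23.5
20,702 + 6,143·S = 232,814.5
S = (232,814.5 − 20,702) / 6,143 = 34.5291 g/kg

34.53 g/kg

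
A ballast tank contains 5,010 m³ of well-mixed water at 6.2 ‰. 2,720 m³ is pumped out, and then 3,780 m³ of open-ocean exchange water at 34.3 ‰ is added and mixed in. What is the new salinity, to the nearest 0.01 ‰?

Remaining after removal: 2,290 m³ at 6.2 ‰ (salt = 14,198)
After addition: salt = 14,198 + 3,780×34.3 = 143,852; volume = 6,070 m³
S = 143,852 / 6,070 = 23.6988 ‰

23.70 ‰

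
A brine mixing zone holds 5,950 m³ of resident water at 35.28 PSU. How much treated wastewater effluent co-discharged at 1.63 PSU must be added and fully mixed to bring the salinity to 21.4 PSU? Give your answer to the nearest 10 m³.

4180 m³

Salt balance: 5,950×35.28 + V×1.63 = (5,950+V)×21.4
209,916 + 1.63V = 127,330 + 21.4V
82,586 = 19.77V
V = 4,177.34 m³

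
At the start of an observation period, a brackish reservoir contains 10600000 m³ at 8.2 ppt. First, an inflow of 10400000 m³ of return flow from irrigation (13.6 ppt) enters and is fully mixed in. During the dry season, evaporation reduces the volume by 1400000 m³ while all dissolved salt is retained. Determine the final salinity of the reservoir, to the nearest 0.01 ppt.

After mixing: salt = 10,600,000×8.2 + 10,400,000×13.6 = 228,360,000; volume = 21,000,000 m³
After evaporation: salt unchanged = 228,360,000; volume = 21,000,000 − 1,400,000 = 19,600,000 m³
S = 228,360,000 / 19,600,000 = 11.651 ppt

11.65 ppt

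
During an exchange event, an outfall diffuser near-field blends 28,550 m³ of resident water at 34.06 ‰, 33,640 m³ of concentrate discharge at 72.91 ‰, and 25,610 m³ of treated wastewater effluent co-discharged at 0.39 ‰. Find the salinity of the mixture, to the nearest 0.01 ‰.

Salt balance:
salt = 28,550×34.06 + 33,640×72.91 + 25,610×0.39 = 972,413 + 2,452,692.4 + 9,987.9 = 3,435,093.3
volume = 28,550 + 33,640 + 25,610 = 87,800 m³
S = 3,435,093.3 / 87,800 = 39.1241 ‰

39.12 ‰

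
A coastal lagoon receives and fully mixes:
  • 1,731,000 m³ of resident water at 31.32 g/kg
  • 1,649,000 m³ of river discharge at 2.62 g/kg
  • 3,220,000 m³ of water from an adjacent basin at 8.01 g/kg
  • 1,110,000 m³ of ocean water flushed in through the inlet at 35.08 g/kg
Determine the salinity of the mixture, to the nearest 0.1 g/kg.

Conserving salt mass:
salt = 1,731,000×31.32 + 1,649,000×2.62 + 3,220,000×8.01 + 1,110,000×35.08 = 54,214,920 + 4,320,380 + 25,792,200 + 38,938,800 = 123,266,300
volume = 1,731,000 + 1,649,000 + 3,220,000 + 1,110,000 = 7,710,000 m³
S = 123,266,300 / 7,710,000 = 15.988 g/kg

16.0 g/kg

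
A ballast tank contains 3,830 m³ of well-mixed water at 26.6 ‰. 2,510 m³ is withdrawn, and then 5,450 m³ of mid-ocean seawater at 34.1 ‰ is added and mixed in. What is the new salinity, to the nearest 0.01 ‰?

Remaining after removal: 1,320 m³ at 26.6 ‰ (salt = 35,112)
After addition: salt = 35,112 + 5,450×34.1 = 220,957; volume = 6,770 m³
S = 220,957 / 6,770 = 32.6377 ‰

32.64 ‰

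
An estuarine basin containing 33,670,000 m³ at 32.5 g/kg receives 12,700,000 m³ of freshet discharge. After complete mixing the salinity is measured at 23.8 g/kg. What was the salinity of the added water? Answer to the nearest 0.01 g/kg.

Salt balance: 33,670,000×32.5 + 12,700,000×S = 46,370,000×23.8
1,094,275,000 + 12,700,000·S = 1,103,606,000
S = (1,103,606,000 − 1,094,275,000) / 12,700,000 = 0.7347 g/kg

0.73 g/kg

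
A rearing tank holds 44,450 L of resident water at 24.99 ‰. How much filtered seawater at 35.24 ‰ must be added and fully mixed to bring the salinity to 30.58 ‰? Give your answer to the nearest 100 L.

53300 L

Salt balance: 44,450×24.99 + V×35.24 = (44,450+V)×30.58
1,110,805.5 + 35.24V = 1,359,281 + 30.58V
248,475.5 = 4.66V
V = 53,320.92 L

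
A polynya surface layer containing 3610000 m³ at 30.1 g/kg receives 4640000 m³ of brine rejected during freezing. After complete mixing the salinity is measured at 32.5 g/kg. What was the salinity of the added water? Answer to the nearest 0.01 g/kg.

34.37 g/kg

Salt balance: 3,610,000×30.1 + 4,640,000×S = 8,250,000×32.5
108,661,000 + 4,640,000·S = 268,125,000
S = (268,125,000 − 108,661,000) / 4,640,000 = 34.3672 g/kg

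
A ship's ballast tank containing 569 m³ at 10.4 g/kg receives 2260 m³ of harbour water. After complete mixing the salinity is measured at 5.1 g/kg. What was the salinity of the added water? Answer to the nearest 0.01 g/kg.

3.77 g/kg

Salt balance: 569×10.4 + 2,260×S = 2,829×5.1
5,917.6 + 2,260·S = 14,427.9
S = (14,427.9 − 5,917.6) / 2,260 = 3.7656 g/kg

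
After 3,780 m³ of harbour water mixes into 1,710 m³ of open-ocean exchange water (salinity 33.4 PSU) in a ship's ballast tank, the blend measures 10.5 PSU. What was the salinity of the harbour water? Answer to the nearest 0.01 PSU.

0.14 PSU

Salt balance: 1,710×33.4 + 3,780×S = 5,490×10.5
57,114 + 3,780·S = 57,645
S = (57,645 − 57,114) / 3,780 = 0.1405 PSU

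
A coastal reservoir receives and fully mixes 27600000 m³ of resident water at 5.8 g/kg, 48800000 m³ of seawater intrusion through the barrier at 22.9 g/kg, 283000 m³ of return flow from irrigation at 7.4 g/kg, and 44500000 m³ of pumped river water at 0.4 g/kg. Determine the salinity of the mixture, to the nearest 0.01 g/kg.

10.71 g/kg

Total salt / total volume:
salt = 27,600,000×5.8 + 48,800,000×22.9 + 283,000×7.4 + 44,500,000×0.4 = 160,080,000 + 1,117,520,000 + 2,094,200 + 17,800,000 = 1,297,494,200
volume = 27,600,000 + 48,800,000 + 283,000 + 44,500,000 = 121,183,000 m³
S = 1,297,494,200 / 121,183,000 = 10.7069 g/kg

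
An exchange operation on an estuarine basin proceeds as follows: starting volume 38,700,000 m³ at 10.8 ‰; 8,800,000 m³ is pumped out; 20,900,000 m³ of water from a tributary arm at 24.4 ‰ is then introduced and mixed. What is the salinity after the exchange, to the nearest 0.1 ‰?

16.4 ‰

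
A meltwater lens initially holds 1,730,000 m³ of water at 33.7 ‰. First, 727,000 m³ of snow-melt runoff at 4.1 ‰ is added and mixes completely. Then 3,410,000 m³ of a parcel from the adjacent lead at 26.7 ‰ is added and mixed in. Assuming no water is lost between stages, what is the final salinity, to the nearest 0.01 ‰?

25.96 ‰

Salt balance:
Initial salt = 1,730,000×33.7 = 58,301,000
After stage 1: salt = 58,301,000 + 727,000×4.1 = 61,281,700; volume = 2,457,000 m³; S = 24.942 ‰
After stage 2: salt = 61,281,700 + 3,410,000×26.7 = 152,328,700; volume = 5,867,000 m³
S = 152,328,700 / 5,867,000 = 25.9636 ‰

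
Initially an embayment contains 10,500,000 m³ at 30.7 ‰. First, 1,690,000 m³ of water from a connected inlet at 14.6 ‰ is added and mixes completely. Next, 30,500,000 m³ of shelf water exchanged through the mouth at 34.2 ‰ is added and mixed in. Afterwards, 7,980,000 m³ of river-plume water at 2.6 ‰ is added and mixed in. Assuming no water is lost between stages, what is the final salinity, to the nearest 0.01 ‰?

Mass of salt is conserved:
Initial salt = 10,500,000×30.7 = 322,350,000
After stage 1: salt = 322,350,000 + 1,690,000×14.6 = 347,024,000; volume = 12,190,000 m³; S = 28.468 ‰
After stage 2: salt = 347,024,000 + 30,500,000×34.2 = 1,390,124,000; volume = 42,690,000 m³; S = 32.563 ‰
After stage 3: salt = 1,390,124,000 + 7,980,000×2.6 = 1,410,872,000; volume = 50,670,000 m³
S = 1,410,872,000 / 50,670,000 = 27.8443 ‰

27.84 ‰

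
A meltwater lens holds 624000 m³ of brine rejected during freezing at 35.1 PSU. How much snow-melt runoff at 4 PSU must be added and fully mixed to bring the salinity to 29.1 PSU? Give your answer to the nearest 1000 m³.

149000 m³

Salt balance: 624,000×35.1 + V×4 = (624,000+V)×29.1
21,902,400 + 4V = 18,158,400 + 29.1V
3,744,000 = 25.1V
V = 149,163.35 m³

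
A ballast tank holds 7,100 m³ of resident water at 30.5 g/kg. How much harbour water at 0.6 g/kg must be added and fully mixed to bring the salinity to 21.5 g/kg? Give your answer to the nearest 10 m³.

Salt balance: 7,100×30.5 + V×0.6 = (7,100+V)×21.5
216,550 + 0.6V = 152,650 + 21.5V
63,900 = 20.9V
V = 3,057.42 m³

3060 m³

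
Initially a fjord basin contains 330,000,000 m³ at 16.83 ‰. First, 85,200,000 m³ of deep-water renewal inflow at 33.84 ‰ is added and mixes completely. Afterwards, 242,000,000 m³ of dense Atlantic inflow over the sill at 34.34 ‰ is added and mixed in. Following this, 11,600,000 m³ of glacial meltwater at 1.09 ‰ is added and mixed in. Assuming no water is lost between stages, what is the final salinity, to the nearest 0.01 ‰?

25.06 ‰

Total salt / total volume:
Initial salt = 330,000,000×16.83 = 5,553,900,000
After stage 1: salt = 5,553,900,000 + 85,200,000×33.84 = 8,437,068,000; volume = 415,200,000 m³; S = 20.32 ‰
After stage 2: salt = 8,437,068,000 + 242,000,000×34.34 = 16,747,348,000; volume = 657,200,000 m³; S = 25.483 ‰
After stage 3: salt = 16,747,348,000 + 11,600,000×1.09 = 16,759,992,000; volume = 668,800,000 m³
S = 16,759,992,000 / 668,800,000 = 25.0598 ‰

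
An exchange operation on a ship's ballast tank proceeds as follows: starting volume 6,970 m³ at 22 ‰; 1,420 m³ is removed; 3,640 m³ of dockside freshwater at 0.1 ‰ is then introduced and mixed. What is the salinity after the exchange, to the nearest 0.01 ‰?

Remaining after removal: 5,550 m³ at 22 ‰ (salt = 122,100)
After addition: salt = 122,100 + 3,640×0.1 = 122,464; volume = 9,190 m³
S = 122,464 / 9,190 = 13.3258 ‰

13.33 ‰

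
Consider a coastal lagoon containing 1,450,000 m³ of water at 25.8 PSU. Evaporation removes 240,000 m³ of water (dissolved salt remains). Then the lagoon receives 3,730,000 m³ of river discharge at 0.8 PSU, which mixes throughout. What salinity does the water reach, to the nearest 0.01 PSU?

8.18 PSU

After evaporation: salt = 1,450,000×25.8 = 37,410,000; volume = 1,450,000 − 240,000 = 1,210,000 m³
After mixing: salt = 37,410,000 + 3,730,000×0.8 = 40,394,000; volume = 1,210,000 + 3,730,000 = 4,940,000 m³
S = 40,394,000 / 4,940,000 = 8.1769 PSU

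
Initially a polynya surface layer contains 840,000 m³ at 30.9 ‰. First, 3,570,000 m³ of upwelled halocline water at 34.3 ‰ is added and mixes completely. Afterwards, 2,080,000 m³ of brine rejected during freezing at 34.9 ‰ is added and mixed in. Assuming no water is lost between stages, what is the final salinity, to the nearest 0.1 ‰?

Total salt / total volume:
Initial salt = 840,000×30.9 = 25,956,000
After stage 1: salt = 25,956,000 + 3,570,000×34.3 = 148,407,000; volume = 4,410,000 m³; S = 33.652 ‰
After stage 2: salt = 148,407,000 + 2,080,000×34.9 = 220,999,000; volume = 6,490,000 m³
S = 220,999,000 / 6,490,000 = 34.0522 ‰

34.1 ‰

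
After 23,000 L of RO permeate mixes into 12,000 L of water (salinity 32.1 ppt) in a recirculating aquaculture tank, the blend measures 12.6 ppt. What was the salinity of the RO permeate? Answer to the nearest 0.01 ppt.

Salt balance: 12,000×32.1 + 23,000×S = 35,000×12.6
385,200 + 23,000·S = 441,000
S = (441,000 − 385,200) / 23,000 = 2.4261 ppt

2.43 ppt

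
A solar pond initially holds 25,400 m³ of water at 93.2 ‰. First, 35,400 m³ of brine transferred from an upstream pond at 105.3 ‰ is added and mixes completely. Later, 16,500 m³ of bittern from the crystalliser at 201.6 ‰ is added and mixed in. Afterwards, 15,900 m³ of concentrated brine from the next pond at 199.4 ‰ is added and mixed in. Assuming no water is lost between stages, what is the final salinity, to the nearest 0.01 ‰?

Weighted by volume,
Initial salt = 25,400×93.2 = 2,367,280
After stage 1: salt = 2,367,280 + 35,400×105.3 = 6,094,900; volume = 60,800 m³; S = 100.245 ‰
After stage 2: salt = 6,094,900 + 16,500×201.6 = 9,421,300; volume = 77,300 m³; S = 121.88 ‰
After stage 3: salt = 9,421,300 + 15,900×199.4 = 12,591,760; volume = 93,200 m³
S = 12,591,760 / 93,200 = 135.1047 ‰

135.10 ‰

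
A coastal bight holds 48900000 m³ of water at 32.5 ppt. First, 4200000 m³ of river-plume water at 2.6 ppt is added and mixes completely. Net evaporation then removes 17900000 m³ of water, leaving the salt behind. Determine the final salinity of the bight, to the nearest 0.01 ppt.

After mixing: salt = 48,900,000×32.5 + 4,200,000×2.6 = 1,600,170,000; volume = 53,100,000 m³
After evaporation: salt unchanged = 1,600,170,000; volume = 53,100,000 − 17,900,000 = 35,200,000 m³
S = 1,600,170,000 / 35,200,000 = 45.4594 ppt

45.46 ppt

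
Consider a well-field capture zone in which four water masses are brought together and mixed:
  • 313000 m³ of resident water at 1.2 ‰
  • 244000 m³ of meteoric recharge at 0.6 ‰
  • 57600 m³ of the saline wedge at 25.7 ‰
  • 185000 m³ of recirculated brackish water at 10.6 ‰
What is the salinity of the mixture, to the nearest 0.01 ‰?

Mass of salt is conserved:
salt = 313,000×1.2 + 244,000×0.6 + 57,600×25.7 + 185,000×10.6 = 375,600 + 146,400 + 1,480,320 + 1,961,000 = 3,963,320
volume = 313,000 + 244,000 + 57,600 + 185,000 = 799,600 m³
S = 3,963,320 / 799,600 = 4.9566 ‰

4.96 ‰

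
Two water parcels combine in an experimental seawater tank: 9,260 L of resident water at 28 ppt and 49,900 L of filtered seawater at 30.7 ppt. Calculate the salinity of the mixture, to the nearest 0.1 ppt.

30.3 ppt

Weighted by volume,
salt = 9,260×28 + 49,900×30.7 = 259,280 + 1,531,930 = 1,791,210
volume = 9,260 + 49,900 = 59,160 L
S = 1,791,210 / 59,160 = 30.277 ppt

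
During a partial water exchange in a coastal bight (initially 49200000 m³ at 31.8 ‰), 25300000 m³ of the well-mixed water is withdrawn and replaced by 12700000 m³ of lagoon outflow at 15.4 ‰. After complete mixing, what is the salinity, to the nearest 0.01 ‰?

Remaining after removal: 23,900,000 m³ at 31.8 ‰ (salt = 760,020,000)
After addition: salt = 760,020,000 + 12,700,000×15.4 = 955,600,000; volume = 36,600,000 m³
S = 955,600,000 / 36,600,000 = 26.1093 ‰

26.11 ‰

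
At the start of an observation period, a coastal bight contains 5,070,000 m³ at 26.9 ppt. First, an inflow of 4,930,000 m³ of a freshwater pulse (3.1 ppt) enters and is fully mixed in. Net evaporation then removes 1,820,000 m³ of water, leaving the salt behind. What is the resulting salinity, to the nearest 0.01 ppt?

18.54 ppt

After mixing: salt = 5,070,000×26.9 + 4,930,000×3.1 = 151,666,000; volume = 10,000,000 m³
After evaporation: salt unchanged = 151,666,000; volume = 10,000,000 − 1,820,000 = 8,180,000 m³
S = 151,666,000 / 8,180,000 = 18.5411 ppt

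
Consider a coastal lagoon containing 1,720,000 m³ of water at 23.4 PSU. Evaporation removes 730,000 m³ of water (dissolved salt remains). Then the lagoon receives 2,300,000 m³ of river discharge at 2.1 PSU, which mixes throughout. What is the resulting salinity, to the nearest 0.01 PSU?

13.70 PSU

After evaporation: salt = 1,720,000×23.4 = 40,248,000; volume = 1,720,000 − 730,000 = 990,000 m³
After mixing: salt = 40,248,000 + 2,300,000×2.1 = 45,078,000; volume = 990,000 + 2,300,000 = 3,290,000 m³
S = 45,078,000 / 3,290,000 = 13.7015 PSU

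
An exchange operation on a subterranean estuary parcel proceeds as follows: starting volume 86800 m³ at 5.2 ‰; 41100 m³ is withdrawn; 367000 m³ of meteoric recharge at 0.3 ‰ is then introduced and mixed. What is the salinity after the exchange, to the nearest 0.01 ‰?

0.84 ‰

Remaining after removal: 45,700 m³ at 5.2 ‰ (salt = 237,640)
After addition: salt = 237,640 + 367,000×0.3 = 347,740; volume = 412,700 m³
S = 347,740 / 412,700 = 0.8426 ‰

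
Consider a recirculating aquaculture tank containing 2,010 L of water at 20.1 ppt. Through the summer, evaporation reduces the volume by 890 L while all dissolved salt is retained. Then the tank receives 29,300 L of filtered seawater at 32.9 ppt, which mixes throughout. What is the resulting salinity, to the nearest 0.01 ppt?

33.02 ppt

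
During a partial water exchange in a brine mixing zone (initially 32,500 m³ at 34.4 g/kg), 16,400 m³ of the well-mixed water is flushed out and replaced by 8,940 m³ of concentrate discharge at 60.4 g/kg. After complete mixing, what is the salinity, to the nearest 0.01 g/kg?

Remaining after removal: 16,100 m³ at 34.4 g/kg (salt = 553,840)
After addition: salt = 553,840 + 8,940×60.4 = 1,093,816; volume = 25,040 m³
S = 1,093,816 / 25,040 = 43.6827 g/kg

43.68 g/kg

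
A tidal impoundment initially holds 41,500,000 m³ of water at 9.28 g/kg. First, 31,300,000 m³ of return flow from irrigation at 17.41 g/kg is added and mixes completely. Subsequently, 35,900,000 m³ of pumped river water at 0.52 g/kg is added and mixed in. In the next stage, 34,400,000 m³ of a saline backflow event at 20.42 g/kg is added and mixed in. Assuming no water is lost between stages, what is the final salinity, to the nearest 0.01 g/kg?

11.54 g/kg

By conservation of dissolved salt,
Initial salt = 41,500,000×9.28 = 385,120,000
After stage 1: salt = 385,120,000 + 31,300,000×17.41 = 930,053,000; volume = 72,800,000 m³; S = 12.775 g/kg
After stage 2: salt = 930,053,000 + 35,900,000×0.52 = 948,721,000; volume = 108,700,000 m³; S = 8.728 g/kg
After stage 3: salt = 948,721,000 + 34,400,000×20.42 = 1,651,169,000; volume = 143,100,000 m³
S = 1,651,169,000 / 143,100,000 = 11.5386 g/kg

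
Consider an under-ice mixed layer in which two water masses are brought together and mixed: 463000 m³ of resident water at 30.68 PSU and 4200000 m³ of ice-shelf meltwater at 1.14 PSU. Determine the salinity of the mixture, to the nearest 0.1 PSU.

Conserving salt mass:
salt = 463,000×30.68 + 4,200,000×1.14 = 14,204,840 + 4,788,000 = 18,992,840
volume = 463,000 + 4,200,000 = 4,663,000 m³
S = 18,992,840 / 4,663,000 = 4.073 PSU

4.1 PSU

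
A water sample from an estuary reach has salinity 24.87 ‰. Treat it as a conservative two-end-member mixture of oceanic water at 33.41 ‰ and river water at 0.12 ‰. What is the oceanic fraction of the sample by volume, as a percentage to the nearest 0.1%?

74.3%

Let g be the oceanic fraction. Salt balance per unit volume:
g×33.41 + (1−g)×0.12 = 24.87
g = (24.87 − 0.12) / (33.41 − 0.12) = 24.75/33.29 = 0.7435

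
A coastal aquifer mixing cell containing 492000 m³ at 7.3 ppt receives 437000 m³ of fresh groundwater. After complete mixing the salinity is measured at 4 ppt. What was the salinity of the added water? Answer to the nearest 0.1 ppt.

0.3 ppt

Salt balance: 492,000×7.3 + 437,000×S = 929,000×4
3,591,600 + 437,000·S = 3,716,000
S = (3,716,000 − 3,591,600) / 437,000 = 0.2847 ppt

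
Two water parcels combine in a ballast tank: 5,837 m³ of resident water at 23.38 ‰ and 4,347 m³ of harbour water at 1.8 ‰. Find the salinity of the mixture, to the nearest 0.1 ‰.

14.2 ‰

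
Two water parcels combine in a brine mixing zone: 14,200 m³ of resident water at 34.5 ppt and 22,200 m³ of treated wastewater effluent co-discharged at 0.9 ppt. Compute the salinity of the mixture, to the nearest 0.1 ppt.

14.0 ppt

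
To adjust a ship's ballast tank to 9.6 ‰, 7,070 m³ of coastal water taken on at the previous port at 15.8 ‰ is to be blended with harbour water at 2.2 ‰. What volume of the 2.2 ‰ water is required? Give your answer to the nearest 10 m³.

5920 m³

Salt balance: 7,070×15.8 + V×2.2 = (7,070+V)×9.6
111,706 + 2.2V = 67,872 + 9.6V
43,834 = 7.4V
V = 5,923.51 m³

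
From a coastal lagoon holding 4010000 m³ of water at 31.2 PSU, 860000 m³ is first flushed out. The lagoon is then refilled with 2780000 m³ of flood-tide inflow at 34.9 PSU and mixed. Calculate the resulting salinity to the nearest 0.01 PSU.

32.93 PSU

Remaining after removal: 3,150,000 m³ at 31.2 PSU (salt = 98,280,000)
After addition: salt = 98,280,000 + 2,780,000×34.9 = 195,302,000; volume = 5,930,000 m³
S = 195,302,000 / 5,930,000 = 32.9346 PSU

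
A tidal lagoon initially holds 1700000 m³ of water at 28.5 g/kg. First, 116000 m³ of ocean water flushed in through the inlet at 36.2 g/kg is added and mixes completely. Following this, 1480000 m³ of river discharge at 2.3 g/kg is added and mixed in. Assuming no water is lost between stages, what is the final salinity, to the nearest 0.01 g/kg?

Conserving salt mass:
Initial salt = 1,700,000×28.5 = 48,450,000
After stage 1: salt = 48,450,000 + 116,000×36.2 = 52,649,200; volume = 1,816,000 m³; S = 28.992 g/kg
After stage 2: salt = 52,649,200 + 1,480,000×2.3 = 56,053,200; volume = 3,296,000 m³
S = 56,053,200 / 3,296,000 = 17.0064 g/kg

17.01 g/kg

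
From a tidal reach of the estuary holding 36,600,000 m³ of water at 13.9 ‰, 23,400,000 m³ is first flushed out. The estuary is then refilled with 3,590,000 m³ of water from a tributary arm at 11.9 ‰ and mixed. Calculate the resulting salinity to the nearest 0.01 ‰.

13.47 ‰

Remaining after removal: 13,200,000 m³ at 13.9 ‰ (salt = 183,480,000)
After addition: salt = 183,480,000 + 3,590,000×11.9 = 226,201,000; volume = 16,790,000 m³
S = 226,201,000 / 16,790,000 = 13.4724 ‰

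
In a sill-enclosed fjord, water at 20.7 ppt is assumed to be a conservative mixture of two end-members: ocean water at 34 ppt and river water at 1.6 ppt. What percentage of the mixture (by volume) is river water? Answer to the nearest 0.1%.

41.0%

Let f be the freshwater fraction. Salt balance per unit volume:
f×1.6 + (1−f)×34 = 20.7
f = (34 − 20.7) / (34 − 1.6) = 13.3/32.4 = 0.4105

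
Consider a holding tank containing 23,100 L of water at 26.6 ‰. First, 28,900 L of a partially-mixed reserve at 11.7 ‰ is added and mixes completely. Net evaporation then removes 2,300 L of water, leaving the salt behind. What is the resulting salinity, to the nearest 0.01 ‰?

After mixing: salt = 23,100×26.6 + 28,900×11.7 = 952,590; volume = 52,000 L
After evaporation: salt unchanged = 952,590; volume = 52,000 − 2,300 = 49,700 L
S = 952,590 / 49,700 = 19.1668 ‰

19.17 ‰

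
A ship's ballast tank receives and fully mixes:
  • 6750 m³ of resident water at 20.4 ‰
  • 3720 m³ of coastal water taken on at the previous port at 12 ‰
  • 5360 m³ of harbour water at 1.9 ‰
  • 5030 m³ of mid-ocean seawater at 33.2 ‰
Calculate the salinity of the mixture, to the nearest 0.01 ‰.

17.23 ‰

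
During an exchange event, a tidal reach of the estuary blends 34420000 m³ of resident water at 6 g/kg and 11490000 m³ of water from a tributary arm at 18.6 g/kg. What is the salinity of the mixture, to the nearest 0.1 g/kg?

9.2 g/kg

By conservation of dissolved salt,
salt = 34,420,000×6 + 11,490,000×18.6 = 206,520,000 + 213,714,000 = 420,234,000
volume = 34,420,000 + 11,490,000 = 45,910,000 m³
S = 420,234,000 / 45,910,000 = 9.153 g/kg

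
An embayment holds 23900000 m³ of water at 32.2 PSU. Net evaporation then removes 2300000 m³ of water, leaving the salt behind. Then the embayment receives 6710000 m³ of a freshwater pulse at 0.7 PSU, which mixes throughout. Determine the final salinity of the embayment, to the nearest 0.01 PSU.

27.35 PSU

After evaporation: salt = 23,900,000×32.2 = 769,580,000; volume = 23,900,000 − 2,300,000 = 21,600,000 m³
After mixing: salt = 769,580,000 + 6,710,000×0.7 = 774,277,000; volume = 21,600,000 + 6,710,000 = 28,310,000 m³
S = 774,277,000 / 28,310,000 = 27.3499 PSU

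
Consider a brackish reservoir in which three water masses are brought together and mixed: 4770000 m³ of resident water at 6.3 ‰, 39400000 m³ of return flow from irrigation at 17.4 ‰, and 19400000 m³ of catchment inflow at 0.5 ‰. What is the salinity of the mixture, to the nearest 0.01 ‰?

11.41 ‰

Weighted by volume,
salt = 4,770,000×6.3 + 39,400,000×17.4 + 19,400,000×0.5 = 30,051,000 + 685,560,000 + 9,700,000 = 725,311,000
volume = 4,770,000 + 39,400,000 + 19,400,000 = 63,570,000 m³
S = 725,311,000 / 63,570,000 = 11.4096 ‰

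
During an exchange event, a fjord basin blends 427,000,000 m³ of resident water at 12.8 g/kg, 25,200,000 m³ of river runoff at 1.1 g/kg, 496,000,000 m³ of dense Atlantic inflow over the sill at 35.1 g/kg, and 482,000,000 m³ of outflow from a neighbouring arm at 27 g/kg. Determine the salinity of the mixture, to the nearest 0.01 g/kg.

25.11 g/kg

By conservation of dissolved salt,
salt = 427,000,000×12.8 + 25,200,000×1.1 + 496,000,000×35.1 + 482,000,000×27 = 5,465,600,000 + 27,720,000 + 17,409,600,000 + 13,014,000,000 = 35,916,920,000
volume = 427,000,000 + 25,200,000 + 496,000,000 + 482,000,000 = 1,430,200,000 m³
S = 35,916,920,000 / 1,430,200,000 = 25.1132 g/kg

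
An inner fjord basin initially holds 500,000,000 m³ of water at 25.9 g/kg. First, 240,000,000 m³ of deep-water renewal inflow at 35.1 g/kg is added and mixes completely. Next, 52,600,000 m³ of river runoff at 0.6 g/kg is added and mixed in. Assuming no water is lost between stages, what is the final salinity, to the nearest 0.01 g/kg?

Salt balance:
Initial salt = 500,000,000×25.9 = 12,950,000,000
After stage 1: salt = 12,950,000,000 + 240,000,000×35.1 = 21,374,000,000; volume = 740,000,000 m³; S = 28.884 g/kg
After stage 2: salt = 21,374,000,000 + 52,600,000×0.6 = 21,405,560,000; volume = 792,600,000 m³
S = 21,405,560,000 / 792,600,000 = 27.0068 g/kg

27.01 g/kg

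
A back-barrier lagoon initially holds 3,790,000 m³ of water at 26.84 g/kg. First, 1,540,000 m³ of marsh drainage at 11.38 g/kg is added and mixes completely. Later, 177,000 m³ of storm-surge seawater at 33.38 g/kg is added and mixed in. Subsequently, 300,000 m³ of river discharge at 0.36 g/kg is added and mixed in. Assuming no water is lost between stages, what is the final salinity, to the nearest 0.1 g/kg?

21.6 g/kg

Salt balance:
Initial salt = 3,790,000×26.84 = 101,723,600
After stage 1: salt = 101,723,600 + 1,540,000×11.38 = 119,248,800; volume = 5,330,000 m³; S = 22.373 g/kg
After stage 2: salt = 119,248,800 + 177,000×33.38 = 125,157,060; volume = 5,507,000 m³; S = 22.727 g/kg
After stage 3: salt = 125,157,060 + 300,000×0.36 = 125,265,060; volume = 5,807,000 m³
S = 125,265,060 / 5,807,000 = 21.5714 g/kg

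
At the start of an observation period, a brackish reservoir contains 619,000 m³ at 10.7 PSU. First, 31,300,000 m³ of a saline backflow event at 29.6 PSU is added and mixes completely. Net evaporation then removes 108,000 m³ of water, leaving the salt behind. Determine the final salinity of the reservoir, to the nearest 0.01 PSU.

After mixing: salt = 619,000×10.7 + 31,300,000×29.6 = 933,103,300; volume = 31,919,000 m³
After evaporation: salt unchanged = 933,103,300; volume = 31,919,000 − 108,000 = 31,811,000 m³
S = 933,103,300 / 31,811,000 = 29.3327 PSU

29.33 PSU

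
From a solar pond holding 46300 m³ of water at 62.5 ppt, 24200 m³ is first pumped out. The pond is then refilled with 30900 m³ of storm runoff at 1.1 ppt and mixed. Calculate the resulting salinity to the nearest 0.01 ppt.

Remaining after removal: 22,100 m³ at 62.5 ppt (salt = 1,381,250)
After addition: salt = 1,381,250 + 30,900×1.1 = 1,415,240; volume = 53,000 m³
S = 1,415,240 / 53,000 = 26.7026 ppt

26.70 ppt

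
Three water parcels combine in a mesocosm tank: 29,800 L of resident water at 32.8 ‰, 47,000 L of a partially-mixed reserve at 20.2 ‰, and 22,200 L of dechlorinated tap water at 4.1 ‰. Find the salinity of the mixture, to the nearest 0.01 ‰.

Conserving salt mass:
salt = 29,800×32.8 + 47,000×20.2 + 22,200×4.1 = 977,440 + 949,400 + 91,020 = 2,017,860
volume = 29,800 + 47,000 + 22,200 = 99,000 L
S = 2,017,860 / 99,000 = 20.3824 ‰

20.38 ‰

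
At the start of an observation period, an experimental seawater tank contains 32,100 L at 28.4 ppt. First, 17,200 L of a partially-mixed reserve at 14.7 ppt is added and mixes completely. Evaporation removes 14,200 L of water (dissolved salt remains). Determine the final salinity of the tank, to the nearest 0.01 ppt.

After mixing: salt = 32,100×28.4 + 17,200×14.7 = 1,164,480; volume = 49,300 L
After evaporation: salt unchanged = 1,164,480; volume = 49,300 − 14,200 = 35,100 L
S = 1,164,480 / 35,100 = 33.1761 ppt

33.18 ppt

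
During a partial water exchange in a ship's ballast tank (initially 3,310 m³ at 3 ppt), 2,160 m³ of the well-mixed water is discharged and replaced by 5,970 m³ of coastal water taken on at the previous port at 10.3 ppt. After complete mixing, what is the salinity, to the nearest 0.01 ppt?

Remaining after removal: 1,150 m³ at 3 ppt (salt = 3,450)
After addition: salt = 3,450 + 5,970×10.3 = 64,941; volume = 7,120 m³
S = 64,941 / 7,120 = 9.1209 ppt

9.12 ppt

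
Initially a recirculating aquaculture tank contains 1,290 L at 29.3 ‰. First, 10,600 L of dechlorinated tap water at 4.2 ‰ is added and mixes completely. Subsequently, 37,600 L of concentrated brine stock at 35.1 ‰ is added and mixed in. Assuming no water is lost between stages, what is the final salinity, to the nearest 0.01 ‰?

28.33 ‰

Mass of salt is conserved:
Initial salt = 1,290×29.3 = 37,797
After stage 1: salt = 37,797 + 10,600×4.2 = 82,317; volume = 11,890 L; S = 6.923 ‰
After stage 2: salt = 82,317 + 37,600×35.1 = 1,402,077; volume = 49,490 L
S = 1,402,077 / 49,490 = 28.3305 ‰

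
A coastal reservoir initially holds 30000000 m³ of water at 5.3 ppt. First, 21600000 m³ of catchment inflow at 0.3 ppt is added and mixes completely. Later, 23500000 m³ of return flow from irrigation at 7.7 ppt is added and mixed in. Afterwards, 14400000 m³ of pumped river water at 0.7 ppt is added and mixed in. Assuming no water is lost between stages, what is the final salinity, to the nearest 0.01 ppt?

3.98 ppt

Salt balance:
Initial salt = 30,000,000×5.3 = 159,000,000
After stage 1: salt = 159,000,000 + 21,600,000×0.3 = 165,480,000; volume = 51,600,000 m³; S = 3.207 ppt
After stage 2: salt = 165,480,000 + 23,500,000×7.7 = 346,430,000; volume = 75,100,000 m³; S = 4.613 ppt
After stage 3: salt = 346,430,000 + 14,400,000×0.7 = 356,510,000; volume = 89,500,000 m³
S = 356,510,000 / 89,500,000 = 3.9834 ppt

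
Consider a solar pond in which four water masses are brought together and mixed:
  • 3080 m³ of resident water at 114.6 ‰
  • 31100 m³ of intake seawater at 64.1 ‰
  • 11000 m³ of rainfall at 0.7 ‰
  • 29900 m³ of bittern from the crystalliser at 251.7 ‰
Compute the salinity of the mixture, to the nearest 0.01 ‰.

131.59 ‰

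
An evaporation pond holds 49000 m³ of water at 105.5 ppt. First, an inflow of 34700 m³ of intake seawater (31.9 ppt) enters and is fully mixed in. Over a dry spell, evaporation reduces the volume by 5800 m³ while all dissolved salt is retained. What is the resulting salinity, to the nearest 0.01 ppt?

After mixing: salt = 49,000×105.5 + 34,700×31.9 = 6,276,430; volume = 83,700 m³
After evaporation: salt unchanged = 6,276,430; volume = 83,700 − 5,800 = 77,900 m³
S = 6,276,430 / 77,900 = 80.5703 ppt

80.57 ppt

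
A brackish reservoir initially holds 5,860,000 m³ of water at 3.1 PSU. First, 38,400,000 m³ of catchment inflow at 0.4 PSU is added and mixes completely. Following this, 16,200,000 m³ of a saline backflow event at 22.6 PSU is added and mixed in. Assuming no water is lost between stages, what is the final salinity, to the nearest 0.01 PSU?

6.61 PSU

Mass of salt is conserved:
Initial salt = 5,860,000×3.1 = 18,166,000
After stage 1: salt = 18,166,000 + 38,400,000×0.4 = 33,526,000; volume = 44,260,000 m³; S = 0.757 PSU
After stage 2: salt = 33,526,000 + 16,200,000×22.6 = 399,646,000; volume = 60,460,000 m³
S = 399,646,000 / 60,460,000 = 6.6101 PSU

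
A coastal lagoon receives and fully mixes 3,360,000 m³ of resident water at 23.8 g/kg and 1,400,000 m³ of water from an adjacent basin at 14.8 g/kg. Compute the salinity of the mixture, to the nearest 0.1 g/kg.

21.2 g/kg

Mass of salt is conserved:
salt = 3,360,000×23.8 + 1,400,000×14.8 = 79,968,000 + 20,720,000 = 100,688,000
volume = 3,360,000 + 1,400,000 = 4,760,000 m³
S = 100,688,000 / 4,760,000 = 21.153 g/kg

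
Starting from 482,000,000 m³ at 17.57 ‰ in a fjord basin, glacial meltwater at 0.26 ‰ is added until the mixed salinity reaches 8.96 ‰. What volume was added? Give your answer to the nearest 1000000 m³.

477000000 m³

Salt balance: 482,000,000×17.57 + V×0.26 = (482,000,000+V)×8.96
8,468,740,000 + 0.26V = 4,318,720,000 + 8.96V
4,150,020,000 = 8.7V
V = 477,013,793.1 m³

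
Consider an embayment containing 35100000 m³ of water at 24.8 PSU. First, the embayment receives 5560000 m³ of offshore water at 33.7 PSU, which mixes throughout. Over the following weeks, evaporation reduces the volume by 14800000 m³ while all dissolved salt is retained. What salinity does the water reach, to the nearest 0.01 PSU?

After mixing: salt = 35,100,000×24.8 + 5,560,000×33.7 = 1,057,852,000; volume = 40,660,000 m³
After evaporation: salt unchanged = 1,057,852,000; volume = 40,660,000 − 14,800,000 = 25,860,000 m³
S = 1,057,852,000 / 25,860,000 = 40.9069 PSU

40.91 PSU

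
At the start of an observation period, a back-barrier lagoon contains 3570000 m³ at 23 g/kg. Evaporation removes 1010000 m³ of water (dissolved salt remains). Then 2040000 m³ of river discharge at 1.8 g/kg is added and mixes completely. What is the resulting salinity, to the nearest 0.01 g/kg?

18.65 g/kg

After evaporation: salt = 3,570,000×23 = 82,110,000; volume = 3,570,000 − 1,010,000 = 2,560,000 m³
After mixing: salt = 82,110,000 + 2,040,000×1.8 = 85,782,000; volume = 2,560,000 + 2,040,000 = 4,600,000 m³
S = 85,782,000 / 4,600,000 = 18.6483 g/kg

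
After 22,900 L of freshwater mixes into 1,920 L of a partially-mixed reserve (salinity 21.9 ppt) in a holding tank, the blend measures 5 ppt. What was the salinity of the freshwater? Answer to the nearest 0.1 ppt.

Salt balance: 1,920×21.9 + 22,900×S = 24,820×5
42,048 + 22,900·S = 124,100
S = (124,100 − 42,048) / 22,900 = 3.5831 ppt

3.6 ppt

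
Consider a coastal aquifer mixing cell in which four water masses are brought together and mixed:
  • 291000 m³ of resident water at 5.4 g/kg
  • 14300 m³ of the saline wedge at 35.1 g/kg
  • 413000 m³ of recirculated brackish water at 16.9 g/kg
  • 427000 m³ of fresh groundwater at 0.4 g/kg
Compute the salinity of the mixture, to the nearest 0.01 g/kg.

Salt balance:
salt = 291,000×5.4 + 14,300×35.1 + 413,000×16.9 + 427,000×0.4 = 1,571,400 + 501,930 + 6,979,700 + 170,800 = 9,223,830
volume = 291,000 + 14,300 + 413,000 + 427,000 = 1,145,300 m³
S = 9,223,830 / 1,145,300 = 8.0536 g/kg

8.05 g/kg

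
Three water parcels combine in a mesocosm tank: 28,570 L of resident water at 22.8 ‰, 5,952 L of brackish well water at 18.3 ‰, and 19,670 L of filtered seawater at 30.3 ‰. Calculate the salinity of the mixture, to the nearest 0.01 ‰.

25.03 ‰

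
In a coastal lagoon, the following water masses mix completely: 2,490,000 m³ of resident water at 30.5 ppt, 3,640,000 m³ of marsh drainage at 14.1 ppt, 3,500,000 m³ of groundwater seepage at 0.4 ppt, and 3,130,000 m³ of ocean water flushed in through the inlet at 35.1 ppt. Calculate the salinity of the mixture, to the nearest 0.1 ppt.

18.7 ppt

Salt balance:
salt = 2,490,000×30.5 + 3,640,000×14.1 + 3,500,000×0.4 + 3,130,000×35.1 = 75,945,000 + 51,324,000 + 1,400,000 + 109,863,000 = 238,532,000
volume = 2,490,000 + 3,640,000 + 3,500,000 + 3,130,000 = 12,760,000 m³
S = 238,532,000 / 12,760,000 = 18.694 ppt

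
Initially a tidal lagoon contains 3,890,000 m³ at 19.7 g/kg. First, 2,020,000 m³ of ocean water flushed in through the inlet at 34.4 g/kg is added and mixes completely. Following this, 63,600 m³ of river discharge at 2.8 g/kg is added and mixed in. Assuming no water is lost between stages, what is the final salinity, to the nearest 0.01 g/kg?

24.49 g/kg

Mass of salt is conserved:
Initial salt = 3,890,000×19.7 = 76,633,000
After stage 1: salt = 76,633,000 + 2,020,000×34.4 = 146,121,000; volume = 5,910,000 m³; S = 24.724 g/kg
After stage 2: salt = 146,121,000 + 63,600×2.8 = 146,299,080; volume = 5,973,600 m³
S = 146,299,080 / 5,973,600 = 24.4909 g/kg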